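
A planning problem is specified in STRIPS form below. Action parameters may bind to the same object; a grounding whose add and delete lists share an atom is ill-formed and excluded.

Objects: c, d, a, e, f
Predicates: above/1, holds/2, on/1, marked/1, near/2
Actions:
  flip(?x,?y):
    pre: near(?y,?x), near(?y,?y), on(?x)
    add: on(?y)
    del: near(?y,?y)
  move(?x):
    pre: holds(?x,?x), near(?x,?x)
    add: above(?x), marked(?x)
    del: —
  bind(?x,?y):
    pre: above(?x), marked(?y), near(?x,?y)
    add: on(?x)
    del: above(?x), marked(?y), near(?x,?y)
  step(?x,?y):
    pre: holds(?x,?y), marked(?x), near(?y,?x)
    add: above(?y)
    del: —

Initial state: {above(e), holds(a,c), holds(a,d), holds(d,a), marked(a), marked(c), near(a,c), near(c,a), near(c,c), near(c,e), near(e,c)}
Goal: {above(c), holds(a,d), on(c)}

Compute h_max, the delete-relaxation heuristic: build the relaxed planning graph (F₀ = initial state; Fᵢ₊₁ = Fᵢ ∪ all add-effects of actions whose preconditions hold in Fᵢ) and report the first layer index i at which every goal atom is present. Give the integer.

F0 = init (11 atoms)
F1 = F0 ∪ {above(c), on(e)}  (13 atoms)
F2 = F1 ∪ {on(c)}  (14 atoms)
goal ⊆ F2  ⇒  h_max = 2

2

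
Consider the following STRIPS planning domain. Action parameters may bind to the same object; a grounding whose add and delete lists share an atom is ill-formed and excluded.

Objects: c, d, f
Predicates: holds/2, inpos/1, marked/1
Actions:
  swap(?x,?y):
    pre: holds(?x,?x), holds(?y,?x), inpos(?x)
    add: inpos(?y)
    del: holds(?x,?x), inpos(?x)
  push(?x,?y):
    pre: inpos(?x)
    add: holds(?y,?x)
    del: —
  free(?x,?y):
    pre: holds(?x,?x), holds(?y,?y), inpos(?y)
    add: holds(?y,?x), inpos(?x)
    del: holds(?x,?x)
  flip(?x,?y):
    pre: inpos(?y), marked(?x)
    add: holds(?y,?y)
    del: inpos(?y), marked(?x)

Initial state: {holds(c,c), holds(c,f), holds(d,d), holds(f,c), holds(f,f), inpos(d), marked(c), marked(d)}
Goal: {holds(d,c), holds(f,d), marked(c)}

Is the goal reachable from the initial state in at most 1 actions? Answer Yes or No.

1. push(d,f)  →  {holds(c,c), holds(c,f), holds(d,d), holds(f,c), holds(f,d), holds(f,f), inpos(d), marked(c), marked(d)}
2. free(c,d)  →  {holds(c,f), holds(d,c), holds(d,d), holds(f,c), holds(f,d), holds(f,f), inpos(c), inpos(d), marked(c), marked(d)}
optimal plan length = 2; 2 > 1

No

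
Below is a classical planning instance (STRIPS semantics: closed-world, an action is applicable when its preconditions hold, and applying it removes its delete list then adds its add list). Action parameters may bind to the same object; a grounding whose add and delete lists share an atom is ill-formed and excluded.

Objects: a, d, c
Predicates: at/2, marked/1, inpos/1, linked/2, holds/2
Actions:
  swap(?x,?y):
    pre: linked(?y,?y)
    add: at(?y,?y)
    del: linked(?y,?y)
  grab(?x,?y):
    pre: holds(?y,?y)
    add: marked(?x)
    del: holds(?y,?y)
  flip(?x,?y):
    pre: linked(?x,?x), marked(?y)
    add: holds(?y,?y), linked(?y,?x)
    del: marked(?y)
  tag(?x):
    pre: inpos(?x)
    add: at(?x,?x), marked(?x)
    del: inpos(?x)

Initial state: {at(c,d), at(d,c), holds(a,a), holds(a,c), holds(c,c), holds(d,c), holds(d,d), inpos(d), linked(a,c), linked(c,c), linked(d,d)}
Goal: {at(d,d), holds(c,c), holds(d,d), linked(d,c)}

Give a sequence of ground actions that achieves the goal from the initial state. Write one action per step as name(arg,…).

1. tag(d)  →  {at(c,d), at(d,c), at(d,d), holds(a,a), holds(a,c), holds(c,c), holds(d,c), holds(d,d), linked(a,c), linked(c,c), linked(d,d), marked(d)}
2. flip(c,d)  →  {at(c,d), at(d,c), at(d,d), holds(a,a), holds(a,c), holds(c,c), holds(d,c), holds(d,d), linked(a,c), linked(c,c), linked(d,c), linked(d,d)}

tag(d); flip(c,d)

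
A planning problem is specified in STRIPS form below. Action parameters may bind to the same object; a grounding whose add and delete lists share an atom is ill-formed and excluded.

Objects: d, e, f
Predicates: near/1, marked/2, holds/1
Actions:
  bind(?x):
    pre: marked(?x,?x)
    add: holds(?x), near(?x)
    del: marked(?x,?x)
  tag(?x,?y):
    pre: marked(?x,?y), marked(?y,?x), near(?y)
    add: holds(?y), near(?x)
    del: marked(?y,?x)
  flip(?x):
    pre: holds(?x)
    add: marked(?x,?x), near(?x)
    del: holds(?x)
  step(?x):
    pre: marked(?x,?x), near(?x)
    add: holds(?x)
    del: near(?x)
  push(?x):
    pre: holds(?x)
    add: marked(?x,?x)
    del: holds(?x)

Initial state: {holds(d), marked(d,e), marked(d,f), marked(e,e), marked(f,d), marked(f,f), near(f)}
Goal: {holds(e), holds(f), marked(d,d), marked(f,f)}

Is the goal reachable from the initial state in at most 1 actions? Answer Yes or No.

No

1. bind(e)  →  {holds(d), holds(e), marked(d,e), marked(d,f), marked(f,d), marked(f,f), near(e), near(f)}
2. tag(d,f)  →  {holds(d), holds(e), holds(f), marked(d,e), marked(d,f), marked(f,f), near(d), near(e), near(f)}
3. flip(d)  →  {holds(e), holds(f), marked(d,d), marked(d,e), marked(d,f), marked(f,f), near(d), near(e), near(f)}
optimal plan length = 3; 3 > 1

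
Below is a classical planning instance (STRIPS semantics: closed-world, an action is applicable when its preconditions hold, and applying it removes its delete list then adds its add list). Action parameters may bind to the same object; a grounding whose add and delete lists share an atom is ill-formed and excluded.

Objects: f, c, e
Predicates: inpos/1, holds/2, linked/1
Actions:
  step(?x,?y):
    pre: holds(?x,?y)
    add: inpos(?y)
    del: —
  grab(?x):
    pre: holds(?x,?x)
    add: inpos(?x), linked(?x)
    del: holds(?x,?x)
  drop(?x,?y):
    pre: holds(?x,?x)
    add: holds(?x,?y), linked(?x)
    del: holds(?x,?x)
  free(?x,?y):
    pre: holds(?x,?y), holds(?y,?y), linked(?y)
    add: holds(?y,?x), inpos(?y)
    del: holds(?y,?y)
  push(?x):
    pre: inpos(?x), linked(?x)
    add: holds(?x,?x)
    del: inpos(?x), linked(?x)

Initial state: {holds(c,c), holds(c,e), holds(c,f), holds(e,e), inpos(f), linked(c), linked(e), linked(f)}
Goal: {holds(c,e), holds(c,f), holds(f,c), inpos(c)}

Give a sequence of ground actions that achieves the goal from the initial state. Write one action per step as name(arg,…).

step(c,c); push(f); drop(f,c)

1. step(c,c)  →  {holds(c,c), holds(c,e), holds(c,f), holds(e,e), inpos(c), inpos(f), linked(c), linked(e), linked(f)}
2. push(f)  →  {holds(c,c), holds(c,e), holds(c,f), holds(e,e), holds(f,f), inpos(c), linked(c), linked(e)}
3. drop(f,c)  →  {holds(c,c), holds(c,e), holds(c,f), holds(e,e), holds(f,c), inpos(c), linked(c), linked(e), linked(f)}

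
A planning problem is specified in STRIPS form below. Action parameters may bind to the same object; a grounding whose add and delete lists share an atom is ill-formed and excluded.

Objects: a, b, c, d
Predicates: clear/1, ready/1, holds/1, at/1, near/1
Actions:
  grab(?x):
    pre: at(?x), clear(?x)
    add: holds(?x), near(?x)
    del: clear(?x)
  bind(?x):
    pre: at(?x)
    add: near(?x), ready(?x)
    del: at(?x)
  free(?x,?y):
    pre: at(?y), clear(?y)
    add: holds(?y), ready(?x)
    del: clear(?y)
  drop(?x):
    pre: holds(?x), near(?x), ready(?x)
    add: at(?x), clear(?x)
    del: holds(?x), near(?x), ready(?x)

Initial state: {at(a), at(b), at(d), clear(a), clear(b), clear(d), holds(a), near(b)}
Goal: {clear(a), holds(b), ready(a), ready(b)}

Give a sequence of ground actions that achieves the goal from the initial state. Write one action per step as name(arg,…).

1. bind(a)  →  {at(b), at(d), clear(a), clear(b), clear(d), holds(a), near(a), near(b), ready(a)}
2. free(b,b)  →  {at(b), at(d), clear(a), clear(d), holds(a), holds(b), near(a), near(b), ready(a), ready(b)}

bind(a); free(b,b)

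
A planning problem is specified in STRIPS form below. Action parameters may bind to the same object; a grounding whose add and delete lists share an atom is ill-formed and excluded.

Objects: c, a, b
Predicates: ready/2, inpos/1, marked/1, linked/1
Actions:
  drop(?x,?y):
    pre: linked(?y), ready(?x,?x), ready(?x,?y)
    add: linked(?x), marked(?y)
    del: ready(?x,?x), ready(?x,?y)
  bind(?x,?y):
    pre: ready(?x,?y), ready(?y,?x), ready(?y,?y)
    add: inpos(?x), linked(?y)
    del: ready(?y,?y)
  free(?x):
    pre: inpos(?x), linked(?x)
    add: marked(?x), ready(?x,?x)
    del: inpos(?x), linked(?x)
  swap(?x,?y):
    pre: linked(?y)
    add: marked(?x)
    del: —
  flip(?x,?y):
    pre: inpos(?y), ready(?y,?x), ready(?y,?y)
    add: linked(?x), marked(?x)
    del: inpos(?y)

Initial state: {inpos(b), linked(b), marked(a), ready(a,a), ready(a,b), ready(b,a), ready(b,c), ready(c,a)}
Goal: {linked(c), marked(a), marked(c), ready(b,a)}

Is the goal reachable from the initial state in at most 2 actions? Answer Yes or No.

1. free(b)  →  {marked(a), marked(b), ready(a,a), ready(a,b), ready(b,a), ready(b,b), ready(b,c), ready(c,a)}
2. bind(b,a)  →  {inpos(b), linked(a), marked(a), marked(b), ready(a,b), ready(b,a), ready(b,b), ready(b,c), ready(c,a)}
3. flip(c,b)  →  {linked(a), linked(c), marked(a), marked(b), marked(c), ready(a,b), ready(b,a), ready(b,b), ready(b,c), ready(c,a)}
optimal plan length = 3; 3 > 2

No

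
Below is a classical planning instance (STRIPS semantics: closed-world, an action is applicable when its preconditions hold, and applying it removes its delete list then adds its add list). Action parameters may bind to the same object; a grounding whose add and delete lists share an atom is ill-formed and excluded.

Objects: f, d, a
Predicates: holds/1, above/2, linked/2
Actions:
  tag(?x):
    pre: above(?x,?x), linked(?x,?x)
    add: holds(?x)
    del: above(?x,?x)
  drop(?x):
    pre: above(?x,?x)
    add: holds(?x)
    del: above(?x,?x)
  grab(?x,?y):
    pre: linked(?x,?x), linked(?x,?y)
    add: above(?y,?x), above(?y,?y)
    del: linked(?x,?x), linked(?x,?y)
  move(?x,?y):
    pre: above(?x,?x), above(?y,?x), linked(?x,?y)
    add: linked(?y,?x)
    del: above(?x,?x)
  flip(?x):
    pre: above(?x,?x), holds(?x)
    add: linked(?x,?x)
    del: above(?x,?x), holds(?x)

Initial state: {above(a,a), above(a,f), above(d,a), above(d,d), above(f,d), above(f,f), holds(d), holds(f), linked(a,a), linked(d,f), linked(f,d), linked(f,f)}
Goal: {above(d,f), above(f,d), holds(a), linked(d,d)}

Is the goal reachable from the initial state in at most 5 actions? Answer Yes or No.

Yes

1. tag(a)  →  {above(a,f), above(d,a), above(d,d), above(f,d), above(f,f), holds(a), holds(d), holds(f), linked(a,a), linked(d,f), linked(f,d), linked(f,f)}
2. grab(f,d)  →  {above(a,f), above(d,a), above(d,d), above(d,f), above(f,d), above(f,f), holds(a), holds(d), holds(f), linked(a,a), linked(d,f)}
3. flip(d)  →  {above(a,f), above(d,a), above(d,f), above(f,d), above(f,f), holds(a), holds(f), linked(a,a), linked(d,d), linked(d,f)}
optimal plan length = 3; 3 ≤ 5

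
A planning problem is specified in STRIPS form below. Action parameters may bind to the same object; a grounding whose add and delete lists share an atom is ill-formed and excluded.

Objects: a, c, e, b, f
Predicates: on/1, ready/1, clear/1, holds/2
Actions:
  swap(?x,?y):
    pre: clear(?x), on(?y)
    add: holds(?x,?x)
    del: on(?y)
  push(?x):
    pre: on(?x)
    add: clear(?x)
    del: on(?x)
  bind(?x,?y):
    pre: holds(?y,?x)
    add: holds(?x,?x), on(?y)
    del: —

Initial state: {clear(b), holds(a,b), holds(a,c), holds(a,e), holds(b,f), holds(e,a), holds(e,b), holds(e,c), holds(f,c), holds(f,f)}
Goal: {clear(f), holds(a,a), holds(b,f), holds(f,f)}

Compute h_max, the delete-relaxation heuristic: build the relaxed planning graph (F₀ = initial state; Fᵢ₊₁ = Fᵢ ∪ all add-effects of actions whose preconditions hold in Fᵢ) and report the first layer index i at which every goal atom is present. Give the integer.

2

F0 = init (10 atoms)
F1 = F0 ∪ {holds(a,a), holds(b,b), holds(c,c), holds(e,e), on(a), on(b), on(e), on(f)}  (18 atoms)
F2 = F1 ∪ {clear(a), clear(e), clear(f), on(c)}  (22 atoms)
goal ⊆ F2  ⇒  h_max = 2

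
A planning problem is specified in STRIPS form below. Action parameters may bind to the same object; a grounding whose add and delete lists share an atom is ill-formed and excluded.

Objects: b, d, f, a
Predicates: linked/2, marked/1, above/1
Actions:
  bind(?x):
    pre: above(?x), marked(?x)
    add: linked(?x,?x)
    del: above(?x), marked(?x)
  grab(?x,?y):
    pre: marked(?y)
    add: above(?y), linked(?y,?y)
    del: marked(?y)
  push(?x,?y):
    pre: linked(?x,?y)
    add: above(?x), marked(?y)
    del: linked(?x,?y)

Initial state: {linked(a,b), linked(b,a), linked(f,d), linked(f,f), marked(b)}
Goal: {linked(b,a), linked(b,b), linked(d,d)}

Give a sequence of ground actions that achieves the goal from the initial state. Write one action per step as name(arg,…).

1. grab(b,b)  →  {above(b), linked(a,b), linked(b,a), linked(b,b), linked(f,d), linked(f,f)}
2. push(f,d)  →  {above(b), above(f), linked(a,b), linked(b,a), linked(b,b), linked(f,f), marked(d)}
3. grab(b,d)  →  {above(b), above(d), above(f), linked(a,b), linked(b,a), linked(b,b), linked(d,d), linked(f,f)}

grab(b,b); push(f,d); grab(b,d)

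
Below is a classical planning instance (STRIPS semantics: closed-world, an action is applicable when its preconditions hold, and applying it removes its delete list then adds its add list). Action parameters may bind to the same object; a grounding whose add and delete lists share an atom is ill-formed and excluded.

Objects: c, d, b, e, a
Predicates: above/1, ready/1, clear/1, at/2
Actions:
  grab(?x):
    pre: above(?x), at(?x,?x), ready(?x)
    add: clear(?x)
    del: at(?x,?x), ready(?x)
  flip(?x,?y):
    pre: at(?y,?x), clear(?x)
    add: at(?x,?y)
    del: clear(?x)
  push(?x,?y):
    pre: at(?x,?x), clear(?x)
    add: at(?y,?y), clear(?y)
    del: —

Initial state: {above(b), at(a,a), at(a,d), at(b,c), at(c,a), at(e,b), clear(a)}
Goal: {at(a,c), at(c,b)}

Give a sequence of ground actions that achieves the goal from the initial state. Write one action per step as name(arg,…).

push(a,c); flip(c,b); flip(a,c)

1. push(a,c)  →  {above(b), at(a,a), at(a,d), at(b,c), at(c,a), at(c,c), at(e,b), clear(a), clear(c)}
2. flip(c,b)  →  {above(b), at(a,a), at(a,d), at(b,c), at(c,a), at(c,b), at(c,c), at(e,b), clear(a)}
3. flip(a,c)  →  {above(b), at(a,a), at(a,c), at(a,d), at(b,c), at(c,a), at(c,b), at(c,c), at(e,b)}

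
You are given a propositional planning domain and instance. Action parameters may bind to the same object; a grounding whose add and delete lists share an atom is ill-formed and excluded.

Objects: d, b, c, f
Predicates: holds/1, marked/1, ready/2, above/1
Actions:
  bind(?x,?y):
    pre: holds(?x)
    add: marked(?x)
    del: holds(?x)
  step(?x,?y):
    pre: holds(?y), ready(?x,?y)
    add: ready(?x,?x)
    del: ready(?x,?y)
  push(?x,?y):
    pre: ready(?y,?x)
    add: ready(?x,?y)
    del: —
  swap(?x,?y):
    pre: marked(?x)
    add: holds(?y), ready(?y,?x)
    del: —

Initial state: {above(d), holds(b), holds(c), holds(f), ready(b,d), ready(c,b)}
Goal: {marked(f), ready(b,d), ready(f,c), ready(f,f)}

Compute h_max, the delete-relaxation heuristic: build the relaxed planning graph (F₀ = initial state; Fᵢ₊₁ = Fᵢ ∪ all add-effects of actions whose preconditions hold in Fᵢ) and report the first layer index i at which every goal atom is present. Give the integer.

F0 = init (6 atoms)
F1 = F0 ∪ {marked(b), marked(c), marked(f), ready(b,c), ready(c,c), ready(d,b)}  (12 atoms)
F2 = F1 ∪ {holds(d), ready(b,b), ready(b,f), ready(c,f), ready(d,c), ready(d,d), ready(d,f), ready(f,b), ready(f,c), ready(f,f)}  (22 atoms)
goal ⊆ F2  ⇒  h_max = 2

2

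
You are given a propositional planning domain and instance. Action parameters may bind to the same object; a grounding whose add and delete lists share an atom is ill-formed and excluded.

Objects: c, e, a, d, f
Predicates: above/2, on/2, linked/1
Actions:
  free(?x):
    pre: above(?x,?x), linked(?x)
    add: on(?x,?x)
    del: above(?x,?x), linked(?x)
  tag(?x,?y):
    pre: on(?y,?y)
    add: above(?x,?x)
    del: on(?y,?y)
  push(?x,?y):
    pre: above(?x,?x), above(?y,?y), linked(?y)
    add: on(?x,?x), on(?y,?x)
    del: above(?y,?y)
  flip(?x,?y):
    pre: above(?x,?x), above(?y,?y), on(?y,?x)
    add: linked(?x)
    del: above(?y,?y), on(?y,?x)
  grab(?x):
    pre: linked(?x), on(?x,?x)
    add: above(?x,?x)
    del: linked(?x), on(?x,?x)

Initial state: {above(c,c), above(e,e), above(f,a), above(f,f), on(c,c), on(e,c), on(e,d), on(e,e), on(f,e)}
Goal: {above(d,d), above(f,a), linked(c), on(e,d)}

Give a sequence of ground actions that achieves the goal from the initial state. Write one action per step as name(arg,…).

1. tag(d,c)  →  {above(c,c), above(d,d), above(e,e), above(f,a), above(f,f), on(e,c), on(e,d), on(e,e), on(f,e)}
2. flip(c,e)  →  {above(c,c), above(d,d), above(f,a), above(f,f), linked(c), on(e,d), on(e,e), on(f,e)}

tag(d,c); flip(c,e)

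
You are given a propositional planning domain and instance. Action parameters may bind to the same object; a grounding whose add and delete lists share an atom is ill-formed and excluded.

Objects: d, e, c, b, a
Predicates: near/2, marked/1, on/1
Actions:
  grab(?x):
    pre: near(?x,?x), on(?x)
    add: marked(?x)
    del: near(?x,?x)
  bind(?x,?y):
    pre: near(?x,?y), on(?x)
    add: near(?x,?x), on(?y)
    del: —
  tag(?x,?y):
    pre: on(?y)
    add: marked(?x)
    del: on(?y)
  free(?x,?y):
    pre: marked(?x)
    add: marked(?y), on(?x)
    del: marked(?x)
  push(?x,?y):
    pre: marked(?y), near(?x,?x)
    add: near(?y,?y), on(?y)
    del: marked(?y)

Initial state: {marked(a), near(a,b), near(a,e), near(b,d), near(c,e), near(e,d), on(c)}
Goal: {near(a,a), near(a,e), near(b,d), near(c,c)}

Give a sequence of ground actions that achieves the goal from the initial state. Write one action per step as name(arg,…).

bind(c,e); push(c,a)

1. bind(c,e)  →  {marked(a), near(a,b), near(a,e), near(b,d), near(c,c), near(c,e), near(e,d), on(c), on(e)}
2. push(c,a)  →  {near(a,a), near(a,b), near(a,e), near(b,d), near(c,c), near(c,e), near(e,d), on(a), on(c), on(e)}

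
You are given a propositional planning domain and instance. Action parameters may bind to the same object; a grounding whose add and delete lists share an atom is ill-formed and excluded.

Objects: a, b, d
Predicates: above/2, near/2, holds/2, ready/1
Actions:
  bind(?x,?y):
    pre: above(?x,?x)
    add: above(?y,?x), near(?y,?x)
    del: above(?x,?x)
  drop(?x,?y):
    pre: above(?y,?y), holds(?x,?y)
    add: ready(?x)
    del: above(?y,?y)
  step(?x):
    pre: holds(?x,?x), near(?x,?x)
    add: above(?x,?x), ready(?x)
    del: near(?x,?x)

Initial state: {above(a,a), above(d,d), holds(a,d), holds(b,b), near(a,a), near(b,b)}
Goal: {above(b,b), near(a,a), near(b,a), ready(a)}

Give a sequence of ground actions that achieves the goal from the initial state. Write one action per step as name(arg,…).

1. bind(a,b)  →  {above(b,a), above(d,d), holds(a,d), holds(b,b), near(a,a), near(b,a), near(b,b)}
2. drop(a,d)  →  {above(b,a), holds(a,d), holds(b,b), near(a,a), near(b,a), near(b,b), ready(a)}
3. step(b)  →  {above(b,a), above(b,b), holds(a,d), holds(b,b), near(a,a), near(b,a), ready(a), ready(b)}

bind(a,b); drop(a,d); step(b)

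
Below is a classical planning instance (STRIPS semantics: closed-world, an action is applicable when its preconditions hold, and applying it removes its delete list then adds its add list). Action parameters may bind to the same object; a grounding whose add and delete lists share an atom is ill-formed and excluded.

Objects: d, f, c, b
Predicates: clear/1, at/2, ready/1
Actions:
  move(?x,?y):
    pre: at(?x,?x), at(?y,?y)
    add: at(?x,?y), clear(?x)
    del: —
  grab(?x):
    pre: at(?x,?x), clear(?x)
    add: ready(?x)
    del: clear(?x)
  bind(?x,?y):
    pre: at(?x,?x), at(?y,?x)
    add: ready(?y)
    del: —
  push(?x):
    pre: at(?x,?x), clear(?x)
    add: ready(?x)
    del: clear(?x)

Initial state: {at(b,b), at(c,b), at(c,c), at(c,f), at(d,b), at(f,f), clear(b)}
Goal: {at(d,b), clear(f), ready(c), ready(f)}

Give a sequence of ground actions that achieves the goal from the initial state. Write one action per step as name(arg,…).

1. move(f,f)  →  {at(b,b), at(c,b), at(c,c), at(c,f), at(d,b), at(f,f), clear(b), clear(f)}
2. bind(f,f)  →  {at(b,b), at(c,b), at(c,c), at(c,f), at(d,b), at(f,f), clear(b), clear(f), ready(f)}
3. bind(f,c)  →  {at(b,b), at(c,b), at(c,c), at(c,f), at(d,b), at(f,f), clear(b), clear(f), ready(c), ready(f)}

move(f,f); bind(f,f); bind(f,c)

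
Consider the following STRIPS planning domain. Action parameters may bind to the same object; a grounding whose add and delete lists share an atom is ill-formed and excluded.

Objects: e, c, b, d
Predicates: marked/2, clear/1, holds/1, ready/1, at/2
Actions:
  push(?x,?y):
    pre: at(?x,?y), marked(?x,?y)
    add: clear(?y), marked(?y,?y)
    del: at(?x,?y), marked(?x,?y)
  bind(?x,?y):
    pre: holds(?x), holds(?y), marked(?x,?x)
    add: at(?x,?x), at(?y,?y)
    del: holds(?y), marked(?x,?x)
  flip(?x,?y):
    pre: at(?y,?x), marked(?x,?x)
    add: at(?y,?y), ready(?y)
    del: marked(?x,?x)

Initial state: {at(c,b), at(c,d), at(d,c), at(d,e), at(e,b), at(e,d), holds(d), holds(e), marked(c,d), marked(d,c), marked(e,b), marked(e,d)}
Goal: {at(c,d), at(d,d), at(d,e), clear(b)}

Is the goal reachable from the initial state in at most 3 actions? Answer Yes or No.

1. push(e,b)  →  {at(c,b), at(c,d), at(d,c), at(d,e), at(e,d), clear(b), holds(d), holds(e), marked(b,b), marked(c,d), marked(d,c), marked(e,d)}
2. push(e,d)  →  {at(c,b), at(c,d), at(d,c), at(d,e), clear(b), clear(d), holds(d), holds(e), marked(b,b), marked(c,d), marked(d,c), marked(d,d)}
3. bind(d,e)  →  {at(c,b), at(c,d), at(d,c), at(d,d), at(d,e), at(e,e), clear(b), clear(d), holds(d), marked(b,b), marked(c,d), marked(d,c)}
optimal plan length = 3; 3 ≤ 3

Yes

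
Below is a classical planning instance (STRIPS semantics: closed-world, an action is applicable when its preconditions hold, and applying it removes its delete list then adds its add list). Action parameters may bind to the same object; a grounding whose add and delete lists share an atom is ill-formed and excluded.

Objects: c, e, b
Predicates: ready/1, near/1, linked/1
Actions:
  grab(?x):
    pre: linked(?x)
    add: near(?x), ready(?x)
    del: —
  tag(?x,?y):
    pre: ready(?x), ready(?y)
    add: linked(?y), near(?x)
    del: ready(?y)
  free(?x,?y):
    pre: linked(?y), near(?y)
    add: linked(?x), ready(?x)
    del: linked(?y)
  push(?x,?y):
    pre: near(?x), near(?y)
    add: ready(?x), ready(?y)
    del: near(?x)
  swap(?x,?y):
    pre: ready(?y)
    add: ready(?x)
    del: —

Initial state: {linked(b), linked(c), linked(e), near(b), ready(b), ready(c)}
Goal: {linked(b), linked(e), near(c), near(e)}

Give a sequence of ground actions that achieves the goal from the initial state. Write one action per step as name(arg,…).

1. grab(c)  →  {linked(b), linked(c), linked(e), near(b), near(c), ready(b), ready(c)}
2. grab(e)  →  {linked(b), linked(c), linked(e), near(b), near(c), near(e), ready(b), ready(c), ready(e)}

grab(c); grab(e)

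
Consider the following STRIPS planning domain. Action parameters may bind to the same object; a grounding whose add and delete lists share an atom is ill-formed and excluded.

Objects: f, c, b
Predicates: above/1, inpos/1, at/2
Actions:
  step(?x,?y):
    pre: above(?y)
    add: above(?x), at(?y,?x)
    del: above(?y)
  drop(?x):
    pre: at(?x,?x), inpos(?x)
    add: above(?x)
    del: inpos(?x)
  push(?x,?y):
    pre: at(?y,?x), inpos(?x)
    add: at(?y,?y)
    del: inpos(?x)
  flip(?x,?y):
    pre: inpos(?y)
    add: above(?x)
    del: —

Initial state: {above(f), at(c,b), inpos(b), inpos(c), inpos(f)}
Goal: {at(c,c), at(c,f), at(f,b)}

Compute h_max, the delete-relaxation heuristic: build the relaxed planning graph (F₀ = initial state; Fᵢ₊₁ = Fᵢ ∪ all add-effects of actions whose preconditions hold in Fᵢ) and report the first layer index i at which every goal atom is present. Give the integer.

F0 = init (5 atoms)
F1 = F0 ∪ {above(b), above(c), at(c,c), at(f,b), at(f,c)}  (10 atoms)
F2 = F1 ∪ {at(b,c), at(b,f), at(c,f), at(f,f)}  (14 atoms)
goal ⊆ F2  ⇒  h_max = 2

2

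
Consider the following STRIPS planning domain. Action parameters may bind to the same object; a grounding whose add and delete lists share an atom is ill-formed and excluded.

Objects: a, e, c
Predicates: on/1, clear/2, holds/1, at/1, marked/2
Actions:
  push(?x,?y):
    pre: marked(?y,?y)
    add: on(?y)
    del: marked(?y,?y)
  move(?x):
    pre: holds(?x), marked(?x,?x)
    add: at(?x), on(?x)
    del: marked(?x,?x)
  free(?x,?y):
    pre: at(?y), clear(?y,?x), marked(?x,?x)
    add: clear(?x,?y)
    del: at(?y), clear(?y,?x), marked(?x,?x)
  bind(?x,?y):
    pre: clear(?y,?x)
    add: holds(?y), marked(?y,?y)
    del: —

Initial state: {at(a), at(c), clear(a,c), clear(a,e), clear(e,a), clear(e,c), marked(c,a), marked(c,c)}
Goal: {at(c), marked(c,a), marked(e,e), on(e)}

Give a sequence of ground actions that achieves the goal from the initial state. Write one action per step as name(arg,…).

bind(a,e); push(a,e); bind(a,e)

1. bind(a,e)  →  {at(a), at(c), clear(a,c), clear(a,e), clear(e,a), clear(e,c), holds(e), marked(c,a), marked(c,c), marked(e,e)}
2. push(a,e)  →  {at(a), at(c), clear(a,c), clear(a,e), clear(e,a), clear(e,c), holds(e), marked(c,a), marked(c,c), on(e)}
3. bind(a,e)  →  {at(a), at(c), clear(a,c), clear(a,e), clear(e,a), clear(e,c), holds(e), marked(c,a), marked(c,c), marked(e,e), on(e)}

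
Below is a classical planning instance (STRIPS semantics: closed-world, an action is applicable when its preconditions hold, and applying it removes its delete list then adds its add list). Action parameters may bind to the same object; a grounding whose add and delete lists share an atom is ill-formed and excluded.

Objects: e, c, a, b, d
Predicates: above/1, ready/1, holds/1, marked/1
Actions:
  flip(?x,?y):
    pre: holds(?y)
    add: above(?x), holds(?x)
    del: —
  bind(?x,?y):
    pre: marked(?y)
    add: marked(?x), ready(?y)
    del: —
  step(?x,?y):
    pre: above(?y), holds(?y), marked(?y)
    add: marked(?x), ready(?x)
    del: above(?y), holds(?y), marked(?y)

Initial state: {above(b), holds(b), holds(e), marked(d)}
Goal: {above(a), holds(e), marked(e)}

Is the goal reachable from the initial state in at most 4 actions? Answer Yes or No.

1. flip(a,e)  →  {above(a), above(b), holds(a), holds(b), holds(e), marked(d)}
2. bind(e,d)  →  {above(a), above(b), holds(a), holds(b), holds(e), marked(d), marked(e), ready(d)}
optimal plan length = 2; 2 ≤ 4

Yes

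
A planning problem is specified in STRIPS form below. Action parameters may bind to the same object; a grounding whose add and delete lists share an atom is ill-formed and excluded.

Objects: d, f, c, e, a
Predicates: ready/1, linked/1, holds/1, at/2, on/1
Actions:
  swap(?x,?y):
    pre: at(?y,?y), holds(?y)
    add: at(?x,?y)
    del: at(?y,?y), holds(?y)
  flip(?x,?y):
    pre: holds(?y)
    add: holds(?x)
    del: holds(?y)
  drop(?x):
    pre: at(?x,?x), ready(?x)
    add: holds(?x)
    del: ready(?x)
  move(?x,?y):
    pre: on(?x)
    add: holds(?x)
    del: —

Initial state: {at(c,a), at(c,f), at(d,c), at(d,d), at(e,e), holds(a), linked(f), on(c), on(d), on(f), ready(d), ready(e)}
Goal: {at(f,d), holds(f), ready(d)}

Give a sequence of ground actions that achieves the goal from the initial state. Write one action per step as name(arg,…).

flip(d,a); swap(f,d); move(f,d)

1. flip(d,a)  →  {at(c,a), at(c,f), at(d,c), at(d,d), at(e,e), holds(d), linked(f), on(c), on(d), on(f), ready(d), ready(e)}
2. swap(f,d)  →  {at(c,a), at(c,f), at(d,c), at(e,e), at(f,d), linked(f), on(c), on(d), on(f), ready(d), ready(e)}
3. move(f,d)  →  {at(c,a), at(c,f), at(d,c), at(e,e), at(f,d), holds(f), linked(f), on(c), on(d), on(f), ready(d), ready(e)}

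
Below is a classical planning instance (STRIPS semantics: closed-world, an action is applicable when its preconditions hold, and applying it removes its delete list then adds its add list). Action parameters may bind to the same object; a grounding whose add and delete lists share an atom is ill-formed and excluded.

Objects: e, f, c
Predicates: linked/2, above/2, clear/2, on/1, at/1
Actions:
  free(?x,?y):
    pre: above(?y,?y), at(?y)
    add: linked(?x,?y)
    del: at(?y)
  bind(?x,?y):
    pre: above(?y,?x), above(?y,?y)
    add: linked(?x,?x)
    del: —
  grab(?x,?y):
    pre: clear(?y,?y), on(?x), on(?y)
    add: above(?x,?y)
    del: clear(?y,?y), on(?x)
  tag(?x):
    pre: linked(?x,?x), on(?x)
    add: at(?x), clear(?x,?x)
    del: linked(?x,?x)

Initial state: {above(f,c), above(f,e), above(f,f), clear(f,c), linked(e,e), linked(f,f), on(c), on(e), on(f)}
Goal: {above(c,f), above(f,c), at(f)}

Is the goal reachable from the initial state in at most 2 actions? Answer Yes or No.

Yes

1. tag(f)  →  {above(f,c), above(f,e), above(f,f), at(f), clear(f,c), clear(f,f), linked(e,e), on(c), on(e), on(f)}
2. grab(c,f)  →  {above(c,f), above(f,c), above(f,e), above(f,f), at(f), clear(f,c), linked(e,e), on(e), on(f)}
optimal plan length = 2; 2 ≤ 2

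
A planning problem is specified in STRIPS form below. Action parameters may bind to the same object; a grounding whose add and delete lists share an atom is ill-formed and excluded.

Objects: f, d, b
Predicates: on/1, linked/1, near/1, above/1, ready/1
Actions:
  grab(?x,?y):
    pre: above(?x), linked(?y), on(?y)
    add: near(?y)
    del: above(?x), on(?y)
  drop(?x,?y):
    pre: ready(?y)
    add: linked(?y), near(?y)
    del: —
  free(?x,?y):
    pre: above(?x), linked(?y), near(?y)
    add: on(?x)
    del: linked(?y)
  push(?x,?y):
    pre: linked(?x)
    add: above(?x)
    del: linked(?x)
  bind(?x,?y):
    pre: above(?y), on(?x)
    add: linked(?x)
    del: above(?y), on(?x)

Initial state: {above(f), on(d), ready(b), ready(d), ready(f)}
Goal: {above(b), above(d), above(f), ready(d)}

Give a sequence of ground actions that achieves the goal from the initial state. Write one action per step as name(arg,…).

drop(f,d); drop(f,b); push(d,f); push(b,f)

1. drop(f,d)  →  {above(f), linked(d), near(d), on(d), ready(b), ready(d), ready(f)}
2. drop(f,b)  →  {above(f), linked(b), linked(d), near(b), near(d), on(d), ready(b), ready(d), ready(f)}
3. push(d,f)  →  {above(d), above(f), linked(b), near(b), near(d), on(d), ready(b), ready(d), ready(f)}
4. push(b,f)  →  {above(b), above(d), above(f), near(b), near(d), on(d), ready(b), ready(d), ready(f)}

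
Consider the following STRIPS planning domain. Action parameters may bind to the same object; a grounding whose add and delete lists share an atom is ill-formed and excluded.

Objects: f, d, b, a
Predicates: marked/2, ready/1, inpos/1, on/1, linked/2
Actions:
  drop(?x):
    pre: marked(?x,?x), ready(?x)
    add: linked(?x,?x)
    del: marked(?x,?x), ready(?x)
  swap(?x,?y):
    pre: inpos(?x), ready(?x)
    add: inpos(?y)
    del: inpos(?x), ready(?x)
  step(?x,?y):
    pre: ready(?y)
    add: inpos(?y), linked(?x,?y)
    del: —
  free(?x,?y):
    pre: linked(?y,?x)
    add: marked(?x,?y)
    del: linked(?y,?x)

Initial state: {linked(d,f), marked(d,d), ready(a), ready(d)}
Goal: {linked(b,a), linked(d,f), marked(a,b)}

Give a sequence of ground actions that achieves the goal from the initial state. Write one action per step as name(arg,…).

step(b,a); free(a,b); step(b,a)

1. step(b,a)  →  {inpos(a), linked(b,a), linked(d,f), marked(d,d), ready(a), ready(d)}
2. free(a,b)  →  {inpos(a), linked(d,f), marked(a,b), marked(d,d), ready(a), ready(d)}
3. step(b,a)  →  {inpos(a), linked(b,a), linked(d,f), marked(a,b), marked(d,d), ready(a), ready(d)}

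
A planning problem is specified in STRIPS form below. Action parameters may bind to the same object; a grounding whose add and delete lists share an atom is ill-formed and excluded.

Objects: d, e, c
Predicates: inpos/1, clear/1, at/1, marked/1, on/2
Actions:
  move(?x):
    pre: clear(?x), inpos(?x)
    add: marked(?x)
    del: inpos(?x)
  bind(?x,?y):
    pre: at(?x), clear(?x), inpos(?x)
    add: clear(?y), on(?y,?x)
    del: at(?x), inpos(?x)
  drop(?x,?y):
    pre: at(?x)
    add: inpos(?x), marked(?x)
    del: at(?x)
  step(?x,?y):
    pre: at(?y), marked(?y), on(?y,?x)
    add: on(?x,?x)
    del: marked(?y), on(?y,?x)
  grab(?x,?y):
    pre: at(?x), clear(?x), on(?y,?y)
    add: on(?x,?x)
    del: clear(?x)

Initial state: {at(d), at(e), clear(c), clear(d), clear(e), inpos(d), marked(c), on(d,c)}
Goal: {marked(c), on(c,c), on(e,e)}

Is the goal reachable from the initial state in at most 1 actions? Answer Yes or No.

No

1. move(d)  →  {at(d), at(e), clear(c), clear(d), clear(e), marked(c), marked(d), on(d,c)}
2. step(c,d)  →  {at(d), at(e), clear(c), clear(d), clear(e), marked(c), on(c,c)}
3. grab(e,c)  →  {at(d), at(e), clear(c), clear(d), marked(c), on(c,c), on(e,e)}
optimal plan length = 3; 3 > 1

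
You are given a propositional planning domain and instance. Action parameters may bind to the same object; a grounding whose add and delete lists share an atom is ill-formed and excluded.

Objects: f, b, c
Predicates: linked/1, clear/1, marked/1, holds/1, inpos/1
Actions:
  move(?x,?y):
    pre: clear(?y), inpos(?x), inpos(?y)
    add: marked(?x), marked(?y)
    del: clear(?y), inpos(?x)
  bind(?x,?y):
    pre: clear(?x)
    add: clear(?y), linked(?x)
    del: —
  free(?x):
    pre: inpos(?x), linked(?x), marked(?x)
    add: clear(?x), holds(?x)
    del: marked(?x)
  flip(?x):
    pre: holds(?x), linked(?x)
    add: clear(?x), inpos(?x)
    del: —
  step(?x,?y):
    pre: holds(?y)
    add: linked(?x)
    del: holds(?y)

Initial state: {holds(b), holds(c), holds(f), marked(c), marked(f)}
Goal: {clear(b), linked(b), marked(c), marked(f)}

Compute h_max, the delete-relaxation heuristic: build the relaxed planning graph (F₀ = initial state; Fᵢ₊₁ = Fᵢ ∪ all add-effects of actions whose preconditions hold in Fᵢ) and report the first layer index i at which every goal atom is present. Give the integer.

F0 = init (5 atoms)
F1 = F0 ∪ {linked(b), linked(c), linked(f)}  (8 atoms)
F2 = F1 ∪ {clear(b), clear(c), clear(f), inpos(b), inpos(c), inpos(f)}  (14 atoms)
goal ⊆ F2  ⇒  h_max = 2

2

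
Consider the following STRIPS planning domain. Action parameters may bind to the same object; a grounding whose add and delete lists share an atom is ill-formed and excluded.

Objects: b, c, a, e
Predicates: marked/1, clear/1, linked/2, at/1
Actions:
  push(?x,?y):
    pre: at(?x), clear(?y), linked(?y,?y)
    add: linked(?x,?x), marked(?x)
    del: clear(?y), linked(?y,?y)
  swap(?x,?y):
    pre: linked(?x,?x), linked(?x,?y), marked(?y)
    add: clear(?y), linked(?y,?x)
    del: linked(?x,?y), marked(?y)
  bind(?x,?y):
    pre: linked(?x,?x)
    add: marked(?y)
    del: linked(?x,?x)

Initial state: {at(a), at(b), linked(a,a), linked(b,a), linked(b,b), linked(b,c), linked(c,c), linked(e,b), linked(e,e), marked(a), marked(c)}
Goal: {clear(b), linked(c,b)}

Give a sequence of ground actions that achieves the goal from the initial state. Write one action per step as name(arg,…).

swap(b,c); push(b,c); swap(e,b)

1. swap(b,c)  →  {at(a), at(b), clear(c), linked(a,a), linked(b,a), linked(b,b), linked(c,b), linked(c,c), linked(e,b), linked(e,e), marked(a)}
2. push(b,c)  →  {at(a), at(b), linked(a,a), linked(b,a), linked(b,b), linked(c,b), linked(e,b), linked(e,e), marked(a), marked(b)}
3. swap(e,b)  →  {at(a), at(b), clear(b), linked(a,a), linked(b,a), linked(b,b), linked(b,e), linked(c,b), linked(e,e), marked(a)}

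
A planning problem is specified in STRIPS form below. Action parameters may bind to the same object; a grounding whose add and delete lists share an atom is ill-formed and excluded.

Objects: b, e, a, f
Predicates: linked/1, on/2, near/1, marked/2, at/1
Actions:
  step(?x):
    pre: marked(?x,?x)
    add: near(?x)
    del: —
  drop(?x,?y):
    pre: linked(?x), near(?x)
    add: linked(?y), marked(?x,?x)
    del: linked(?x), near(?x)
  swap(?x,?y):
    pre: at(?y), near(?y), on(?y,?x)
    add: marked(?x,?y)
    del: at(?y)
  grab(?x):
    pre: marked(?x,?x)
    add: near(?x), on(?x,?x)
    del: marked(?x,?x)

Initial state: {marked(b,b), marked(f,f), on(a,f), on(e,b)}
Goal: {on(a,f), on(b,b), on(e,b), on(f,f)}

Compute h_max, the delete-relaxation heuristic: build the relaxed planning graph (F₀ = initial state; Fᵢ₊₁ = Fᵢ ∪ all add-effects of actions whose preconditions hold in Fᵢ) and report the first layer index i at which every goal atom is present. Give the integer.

F0 = init (4 atoms)
F1 = F0 ∪ {near(b), near(f), on(b,b), on(f,f)}  (8 atoms)
goal ⊆ F1  ⇒  h_max = 1

1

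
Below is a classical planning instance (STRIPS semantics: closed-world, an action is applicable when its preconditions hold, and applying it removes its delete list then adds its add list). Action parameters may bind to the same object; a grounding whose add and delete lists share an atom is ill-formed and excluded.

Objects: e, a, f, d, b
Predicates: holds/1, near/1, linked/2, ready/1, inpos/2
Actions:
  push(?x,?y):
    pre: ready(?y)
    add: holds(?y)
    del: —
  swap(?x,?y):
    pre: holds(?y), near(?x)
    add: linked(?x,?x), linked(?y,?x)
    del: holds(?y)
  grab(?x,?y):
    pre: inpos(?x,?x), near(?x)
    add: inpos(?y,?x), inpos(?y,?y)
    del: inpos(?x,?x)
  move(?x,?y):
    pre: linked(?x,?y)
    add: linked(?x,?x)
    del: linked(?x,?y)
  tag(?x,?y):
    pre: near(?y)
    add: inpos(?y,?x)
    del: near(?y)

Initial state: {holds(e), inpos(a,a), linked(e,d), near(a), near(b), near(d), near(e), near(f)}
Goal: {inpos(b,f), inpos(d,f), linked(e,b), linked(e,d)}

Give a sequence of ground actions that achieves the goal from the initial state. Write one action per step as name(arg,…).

1. swap(b,e)  →  {inpos(a,a), linked(b,b), linked(e,b), linked(e,d), near(a), near(b), near(d), near(e), near(f)}
2. tag(f,d)  →  {inpos(a,a), inpos(d,f), linked(b,b), linked(e,b), linked(e,d), near(a), near(b), near(e), near(f)}
3. tag(f,b)  →  {inpos(a,a), inpos(b,f), inpos(d,f), linked(b,b), linked(e,b), linked(e,d), near(a), near(e), near(f)}

swap(b,e); tag(f,d); tag(f,b)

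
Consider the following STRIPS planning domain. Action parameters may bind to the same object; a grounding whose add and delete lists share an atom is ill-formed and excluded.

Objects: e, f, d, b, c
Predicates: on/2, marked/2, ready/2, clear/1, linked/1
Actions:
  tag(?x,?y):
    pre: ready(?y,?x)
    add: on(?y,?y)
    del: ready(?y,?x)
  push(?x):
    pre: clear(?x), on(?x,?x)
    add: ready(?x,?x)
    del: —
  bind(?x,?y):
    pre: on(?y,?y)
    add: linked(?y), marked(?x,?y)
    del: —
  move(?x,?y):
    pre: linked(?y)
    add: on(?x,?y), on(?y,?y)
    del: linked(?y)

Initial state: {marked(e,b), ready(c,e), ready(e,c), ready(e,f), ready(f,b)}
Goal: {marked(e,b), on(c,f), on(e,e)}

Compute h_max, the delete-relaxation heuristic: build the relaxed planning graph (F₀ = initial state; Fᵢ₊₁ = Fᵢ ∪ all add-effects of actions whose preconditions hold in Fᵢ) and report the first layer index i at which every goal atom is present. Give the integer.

F0 = init (5 atoms)
F1 = F0 ∪ {on(c,c), on(e,e), on(f,f)}  (8 atoms)
F2 = F1 ∪ {linked(c), linked(e), linked(f), marked(b,c), marked(b,e), marked(b,f), marked(c,c), marked(c,e), marked(c,f), marked(d,c), marked(d,e), marked(d,f), marked(e,c), marked(e,e), marked(e,f), marked(f,c), marked(f,e), marked(f,f)}  (26 atoms)
F3 = F2 ∪ {on(b,c), on(b,e), on(b,f), on(c,e), on(c,f), on(d,c), on(d,e), on(d,f), on(e,c), on(e,f), on(f,c), on(f,e)}  (38 atoms)
goal ⊆ F3  ⇒  h_max = 3

3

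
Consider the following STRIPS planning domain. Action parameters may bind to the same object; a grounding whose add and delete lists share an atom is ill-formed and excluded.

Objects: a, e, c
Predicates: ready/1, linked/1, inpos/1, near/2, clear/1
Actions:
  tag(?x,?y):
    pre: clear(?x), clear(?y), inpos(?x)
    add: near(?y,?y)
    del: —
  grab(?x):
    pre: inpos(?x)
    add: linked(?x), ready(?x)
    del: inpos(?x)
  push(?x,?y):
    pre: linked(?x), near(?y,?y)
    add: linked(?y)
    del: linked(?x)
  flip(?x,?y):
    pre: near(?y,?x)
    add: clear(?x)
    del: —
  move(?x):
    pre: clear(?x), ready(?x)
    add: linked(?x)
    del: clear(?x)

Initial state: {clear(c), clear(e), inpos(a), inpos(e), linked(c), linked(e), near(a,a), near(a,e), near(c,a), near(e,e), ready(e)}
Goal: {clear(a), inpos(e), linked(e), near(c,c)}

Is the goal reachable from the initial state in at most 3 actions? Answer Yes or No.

1. tag(e,c)  →  {clear(c), clear(e), inpos(a), inpos(e), linked(c), linked(e), near(a,a), near(a,e), near(c,a), near(c,c), near(e,e), ready(e)}
2. flip(a,a)  →  {clear(a), clear(c), clear(e), inpos(a), inpos(e), linked(c), linked(e), near(a,a), near(a,e), near(c,a), near(c,c), near(e,e), ready(e)}
optimal plan length = 2; 2 ≤ 3

Yes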